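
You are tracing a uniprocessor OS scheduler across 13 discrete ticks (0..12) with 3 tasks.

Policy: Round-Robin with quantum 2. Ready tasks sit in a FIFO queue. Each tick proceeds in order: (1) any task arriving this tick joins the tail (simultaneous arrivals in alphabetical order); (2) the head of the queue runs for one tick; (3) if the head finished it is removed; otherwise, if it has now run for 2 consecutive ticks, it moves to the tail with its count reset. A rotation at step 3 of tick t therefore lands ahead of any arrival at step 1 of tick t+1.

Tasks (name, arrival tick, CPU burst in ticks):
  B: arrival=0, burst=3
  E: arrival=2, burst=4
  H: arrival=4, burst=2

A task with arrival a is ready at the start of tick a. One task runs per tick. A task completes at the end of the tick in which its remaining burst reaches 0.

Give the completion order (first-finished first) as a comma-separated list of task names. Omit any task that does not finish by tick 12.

t=0: queue=[B] q_used=0 → run B
t=1: queue=[B] q_used=1 → run B
t=2: queue=[B,E] q_used=0 → run B
t=3: queue=[E] q_used=0 → run E
t=4: queue=[E,H] q_used=1 → run E
t=5: queue=[H,E] q_used=0 → run H
t=6: queue=[H,E] q_used=1 → run H
t=7: queue=[E] q_used=0 → run E
t=8: queue=[E] q_used=1 → run E
t=9: (idle)
t=10: (idle)
t=11: (idle)
t=12: (idle)

completion order = B, H, E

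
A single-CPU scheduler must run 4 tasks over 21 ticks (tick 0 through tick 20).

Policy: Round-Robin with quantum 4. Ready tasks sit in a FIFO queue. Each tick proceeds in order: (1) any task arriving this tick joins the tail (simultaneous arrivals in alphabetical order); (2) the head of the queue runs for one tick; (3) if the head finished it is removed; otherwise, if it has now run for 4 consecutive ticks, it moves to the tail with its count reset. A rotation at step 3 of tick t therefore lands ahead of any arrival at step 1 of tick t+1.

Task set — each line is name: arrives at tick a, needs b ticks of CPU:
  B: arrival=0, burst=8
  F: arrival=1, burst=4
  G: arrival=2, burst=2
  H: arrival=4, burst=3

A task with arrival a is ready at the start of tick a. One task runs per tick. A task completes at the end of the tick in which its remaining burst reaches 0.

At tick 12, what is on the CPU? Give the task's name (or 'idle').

running at tick 12 = B

t=0: queue=[B] q_used=0 → run B
t=1: queue=[B,F] q_used=1 → run B
t=2: queue=[B,F,G] q_used=2 → run B
t=3: queue=[B,F,G] q_used=3 → run B
t=4: queue=[F,G,B,H] q_used=0 → run F
t=5: queue=[F,G,B,H] q_used=1 → run F
t=6: queue=[F,G,B,H] q_used=2 → run F
t=7: queue=[F,G,B,H] q_used=3 → run F
t=8: queue=[G,B,H] q_used=0 → run G
t=9: queue=[G,B,H] q_used=1 → run G
t=10: queue=[B,H] q_used=0 → run B
t=11: queue=[B,H] q_used=1 → run B
t=12: queue=[B,H] q_used=2 → run B
t=13: queue=[B,H] q_used=3 → run B
t=14: queue=[H] q_used=0 → run H
t=15: queue=[H] q_used=1 → run H
t=16: queue=[H] q_used=2 → run H
t=17: (idle)
t=18: (idle)
t=19: (idle)
t=20: (idle)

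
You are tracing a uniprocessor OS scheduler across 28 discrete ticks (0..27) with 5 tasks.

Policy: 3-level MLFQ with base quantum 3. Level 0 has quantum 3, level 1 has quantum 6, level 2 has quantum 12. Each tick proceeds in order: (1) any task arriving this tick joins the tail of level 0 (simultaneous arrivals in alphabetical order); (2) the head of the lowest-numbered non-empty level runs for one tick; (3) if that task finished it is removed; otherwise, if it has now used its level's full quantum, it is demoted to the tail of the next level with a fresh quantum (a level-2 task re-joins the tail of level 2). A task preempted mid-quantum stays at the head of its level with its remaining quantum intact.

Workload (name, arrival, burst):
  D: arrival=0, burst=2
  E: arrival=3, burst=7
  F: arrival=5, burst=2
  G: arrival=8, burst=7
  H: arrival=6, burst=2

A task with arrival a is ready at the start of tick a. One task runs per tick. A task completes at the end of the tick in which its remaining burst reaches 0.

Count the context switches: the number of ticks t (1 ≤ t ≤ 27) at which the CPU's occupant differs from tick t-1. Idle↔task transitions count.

t=0: L0/L1/L2 = D/-/- → run D
t=1: L0/L1/L2 = D/-/- → run D
t=2: (idle)
t=3: L0/L1/L2 = E/-/- → run E
t=4: L0/L1/L2 = E/-/- → run E
t=5: L0/L1/L2 = EF/-/- → run E
t=6: L0/L1/L2 = FH/E/- → run F
t=7: L0/L1/L2 = FH/E/- → run F
t=8: L0/L1/L2 = HG/E/- → run H
t=9: L0/L1/L2 = HG/E/- → run H
t=10: L0/L1/L2 = G/E/- → run G
t=11: L0/L1/L2 = G/E/- → run G
t=12: L0/L1/L2 = G/E/- → run G
t=13: L0/L1/L2 = -/EG/- → run E
t=14: L0/L1/L2 = -/EG/- → run E
t=15: L0/L1/L2 = -/EG/- → run E
t=16: L0/L1/L2 = -/EG/- → run E
t=17: L0/L1/L2 = -/G/- → run G
t=18: L0/L1/L2 = -/G/- → run G
t=19: L0/L1/L2 = -/G/- → run G
t=20: L0/L1/L2 = -/G/- → run G
t=21: (idle)
t=22: (idle)
t=23: (idle)
t=24: (idle)
t=25: (idle)
t=26: (idle)
t=27: (idle)

context switches = 8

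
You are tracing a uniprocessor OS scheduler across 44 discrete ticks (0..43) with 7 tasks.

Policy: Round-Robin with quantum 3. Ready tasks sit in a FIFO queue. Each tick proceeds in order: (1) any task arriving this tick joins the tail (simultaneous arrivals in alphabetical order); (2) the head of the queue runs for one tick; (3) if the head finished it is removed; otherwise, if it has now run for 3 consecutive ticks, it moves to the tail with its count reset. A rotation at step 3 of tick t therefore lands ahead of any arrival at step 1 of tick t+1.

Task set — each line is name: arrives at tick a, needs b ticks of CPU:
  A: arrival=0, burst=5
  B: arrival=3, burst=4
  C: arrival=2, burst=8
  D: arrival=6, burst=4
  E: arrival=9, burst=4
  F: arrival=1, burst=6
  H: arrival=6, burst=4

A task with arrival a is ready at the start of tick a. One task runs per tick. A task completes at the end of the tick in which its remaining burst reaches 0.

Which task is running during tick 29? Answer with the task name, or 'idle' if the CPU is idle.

running at tick 29 = B

t=0: queue=[A] q_used=0 → run A
t=1: queue=[A,F] q_used=1 → run A
t=2: queue=[A,F,C] q_used=2 → run A
t=3: queue=[F,C,A,B] q_used=0 → run F
t=4: queue=[F,C,A,B] q_used=1 → run F
t=5: queue=[F,C,A,B] q_used=2 → run F
t=6: queue=[C,A,B,F,D,H] q_used=0 → run C
t=7: queue=[C,A,B,F,D,H] q_used=1 → run C
t=8: queue=[C,A,B,F,D,H] q_used=2 → run C
t=9: queue=[A,B,F,D,H,C,E] q_used=0 → run A
t=10: queue=[A,B,F,D,H,C,E] q_used=1 → run A
t=11: queue=[B,F,D,H,C,E] q_used=0 → run B
t=12: queue=[B,F,D,H,C,E] q_used=1 → run B
t=13: queue=[B,F,D,H,C,E] q_used=2 → run B
t=14: queue=[F,D,H,C,E,B] q_used=0 → run F
t=15: queue=[F,D,H,C,E,B] q_used=1 → run F
t=16: queue=[F,D,H,C,E,B] q_used=2 → run F
t=17: queue=[D,H,C,E,B] q_used=0 → run D
t=18: queue=[D,H,C,E,B] q_used=1 → run D
t=19: queue=[D,H,C,E,B] q_used=2 → run D
t=20: queue=[H,C,E,B,D] q_used=0 → run H
t=21: queue=[H,C,E,B,D] q_used=1 → run H
t=22: queue=[H,C,E,B,D] q_used=2 → run H
t=23: queue=[C,E,B,D,H] q_used=0 → run C
t=24: queue=[C,E,B,D,H] q_used=1 → run C
t=25: queue=[C,E,B,D,H] q_used=2 → run C
t=26: queue=[E,B,D,H,C] q_used=0 → run E
t=27: queue=[E,B,D,H,C] q_used=1 → run E
t=28: queue=[E,B,D,H,C] q_used=2 → run E
t=29: queue=[B,D,H,C,E] q_used=0 → run B
t=30: queue=[D,H,C,E] q_used=0 → run D
t=31: queue=[H,C,E] q_used=0 → run H
t=32: queue=[C,E] q_used=0 → run C
t=33: queue=[C,E] q_used=1 → run C
t=34: queue=[E] q_used=0 → run E
t=35: (idle)
t=36: (idle)
t=37: (idle)
t=38: (idle)
t=39: (idle)
t=40: (idle)
t=41: (idle)
t=42: (idle)
t=43: (idle)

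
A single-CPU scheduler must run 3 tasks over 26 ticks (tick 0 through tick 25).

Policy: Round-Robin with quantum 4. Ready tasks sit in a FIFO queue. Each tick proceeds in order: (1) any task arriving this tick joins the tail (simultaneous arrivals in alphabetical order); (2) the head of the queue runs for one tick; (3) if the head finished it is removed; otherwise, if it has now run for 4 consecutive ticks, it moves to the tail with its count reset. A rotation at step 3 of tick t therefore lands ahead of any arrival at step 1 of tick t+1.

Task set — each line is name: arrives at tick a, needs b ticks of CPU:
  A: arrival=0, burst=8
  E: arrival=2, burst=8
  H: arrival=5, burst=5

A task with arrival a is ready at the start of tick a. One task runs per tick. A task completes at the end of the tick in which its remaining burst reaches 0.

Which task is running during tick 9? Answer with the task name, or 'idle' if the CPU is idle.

running at tick 9 = A

t=0: queue=[A] q_used=0 → run A
t=1: queue=[A] q_used=1 → run A
t=2: queue=[A,E] q_used=2 → run A
t=3: queue=[A,E] q_used=3 → run A
t=4: queue=[E,A] q_used=0 → run E
t=5: queue=[E,A,H] q_used=1 → run E
t=6: queue=[E,A,H] q_used=2 → run E
t=7: queue=[E,A,H] q_used=3 → run E
t=8: queue=[A,H,E] q_used=0 → run A
t=9: queue=[A,H,E] q_used=1 → run A
t=10: queue=[A,H,E] q_used=2 → run A
t=11: queue=[A,H,E] q_used=3 → run A
t=12: queue=[H,E] q_used=0 → run H
t=13: queue=[H,E] q_used=1 → run H
t=14: queue=[H,E] q_used=2 → run H
t=15: queue=[H,E] q_used=3 → run H
t=16: queue=[E,H] q_used=0 → run E
t=17: queue=[E,H] q_used=1 → run E
t=18: queue=[E,H] q_used=2 → run E
t=19: queue=[E,H] q_used=3 → run E
t=20: queue=[H] q_used=0 → run H
t=21: (idle)
t=22: (idle)
t=23: (idle)
t=24: (idle)
t=25: (idle)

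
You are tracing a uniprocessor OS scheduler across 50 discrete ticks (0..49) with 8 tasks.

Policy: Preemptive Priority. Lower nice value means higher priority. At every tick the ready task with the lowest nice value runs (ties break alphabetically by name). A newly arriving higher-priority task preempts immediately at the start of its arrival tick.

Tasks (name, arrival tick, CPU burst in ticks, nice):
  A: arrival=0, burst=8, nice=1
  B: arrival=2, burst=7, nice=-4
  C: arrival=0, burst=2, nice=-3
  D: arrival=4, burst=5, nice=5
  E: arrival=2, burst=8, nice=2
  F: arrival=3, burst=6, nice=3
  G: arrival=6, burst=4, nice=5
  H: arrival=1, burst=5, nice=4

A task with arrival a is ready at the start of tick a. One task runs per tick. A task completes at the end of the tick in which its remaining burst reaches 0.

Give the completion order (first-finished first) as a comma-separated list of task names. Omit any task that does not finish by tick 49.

completion order = C, B, A, E, F, H, D, G

t=0: ready={A,C} → run C
t=1: ready={A,C,H} → run C
t=2: ready={A,B,E,H} → run B
t=3: ready={A,B,E,F,H} → run B
t=4: ready={A,B,D,E,F,H} → run B
t=5: ready={A,B,D,E,F,H} → run B
t=6: ready={A,B,D,E,F,G,H} → run B
t=7: ready={A,B,D,E,F,G,H} → run B
t=8: ready={A,B,D,E,F,G,H} → run B
t=9: ready={A,D,E,F,G,H} → run A
t=10: ready={A,D,E,F,G,H} → run A
t=11: ready={A,D,E,F,G,H} → run A
t=12: ready={A,D,E,F,G,H} → run A
t=13: ready={A,D,E,F,G,H} → run A
t=14: ready={A,D,E,F,G,H} → run A
t=15: ready={A,D,E,F,G,H} → run A
t=16: ready={A,D,E,F,G,H} → run A
t=17: ready={D,E,F,G,H} → run E
t=18: ready={D,E,F,G,H} → run E
t=19: ready={D,E,F,G,H} → run E
t=20: ready={D,E,F,G,H} → run E
t=21: ready={D,E,F,G,H} → run E
t=22: ready={D,E,F,G,H} → run E
t=23: ready={D,E,F,G,H} → run E
t=24: ready={D,E,F,G,H} → run E
t=25: ready={D,F,G,H} → run F
t=26: ready={D,F,G,H} → run F
t=27: ready={D,F,G,H} → run F
t=28: ready={D,F,G,H} → run F
t=29: ready={D,F,G,H} → run F
t=30: ready={D,F,G,H} → run F
t=31: ready={D,G,H} → run H
t=32: ready={D,G,H} → run H
t=33: ready={D,G,H} → run H
t=34: ready={D,G,H} → run H
t=35: ready={D,G,H} → run H
t=36: ready={D,G} → run D
t=37: ready={D,G} → run D
t=38: ready={D,G} → run D
t=39: ready={D,G} → run D
t=40: ready={D,G} → run D
t=41: ready={G} → run G
t=42: ready={G} → run G
t=43: ready={G} → run G
t=44: ready={G} → run G
t=45: (idle)
t=46: (idle)
t=47: (idle)
t=48: (idle)
t=49: (idle)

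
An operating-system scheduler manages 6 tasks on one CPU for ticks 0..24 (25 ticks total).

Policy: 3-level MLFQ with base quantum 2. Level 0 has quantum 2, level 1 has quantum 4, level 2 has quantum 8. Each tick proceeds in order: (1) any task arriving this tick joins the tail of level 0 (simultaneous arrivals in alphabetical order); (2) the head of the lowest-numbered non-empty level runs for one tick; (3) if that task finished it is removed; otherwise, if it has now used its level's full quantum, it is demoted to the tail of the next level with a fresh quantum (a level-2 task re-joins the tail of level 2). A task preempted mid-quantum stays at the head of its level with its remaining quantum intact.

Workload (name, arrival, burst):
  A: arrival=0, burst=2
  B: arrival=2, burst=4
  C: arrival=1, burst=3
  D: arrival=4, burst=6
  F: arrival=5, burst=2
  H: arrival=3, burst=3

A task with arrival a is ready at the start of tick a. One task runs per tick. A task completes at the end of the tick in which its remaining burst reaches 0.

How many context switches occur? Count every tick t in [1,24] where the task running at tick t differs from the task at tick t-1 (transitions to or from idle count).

context switches = 10

t=0: L0/L1/L2 = A/-/- → run A
t=1: L0/L1/L2 = AC/-/- → run A
t=2: L0/L1/L2 = CB/-/- → run C
t=3: L0/L1/L2 = CBH/-/- → run C
t=4: L0/L1/L2 = BHD/C/- → run B
t=5: L0/L1/L2 = BHDF/C/- → run B
t=6: L0/L1/L2 = HDF/CB/- → run H
t=7: L0/L1/L2 = HDF/CB/- → run H
t=8: L0/L1/L2 = DF/CBH/- → run D
t=9: L0/L1/L2 = DF/CBH/- → run D
t=10: L0/L1/L2 = F/CBHD/- → run F
t=11: L0/L1/L2 = F/CBHD/- → run F
t=12: L0/L1/L2 = -/CBHD/- → run C
t=13: L0/L1/L2 = -/BHD/- → run B
t=14: L0/L1/L2 = -/BHD/- → run B
t=15: L0/L1/L2 = -/HD/- → run H
t=16: L0/L1/L2 = -/D/- → run D
t=17: L0/L1/L2 = -/D/- → run D
t=18: L0/L1/L2 = -/D/- → run D
t=19: L0/L1/L2 = -/D/- → run D
t=20: (idle)
t=21: (idle)
t=22: (idle)
t=23: (idle)
t=24: (idle)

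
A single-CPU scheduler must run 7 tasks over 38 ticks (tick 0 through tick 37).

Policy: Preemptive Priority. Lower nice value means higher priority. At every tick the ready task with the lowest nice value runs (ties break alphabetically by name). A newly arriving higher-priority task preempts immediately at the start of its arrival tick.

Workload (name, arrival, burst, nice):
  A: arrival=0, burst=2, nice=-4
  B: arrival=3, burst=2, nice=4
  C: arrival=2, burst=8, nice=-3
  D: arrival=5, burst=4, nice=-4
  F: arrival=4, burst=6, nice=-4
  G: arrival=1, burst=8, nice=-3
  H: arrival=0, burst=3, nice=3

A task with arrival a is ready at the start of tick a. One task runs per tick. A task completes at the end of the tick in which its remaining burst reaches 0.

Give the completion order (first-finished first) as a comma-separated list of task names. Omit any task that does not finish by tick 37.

t=0: ready={A,H} → run A
t=1: ready={A,G,H} → run A
t=2: ready={C,G,H} → run C
t=3: ready={B,C,G,H} → run C
t=4: ready={B,C,F,G,H} → run F
t=5: ready={B,C,D,F,G,H} → run D
t=6: ready={B,C,D,F,G,H} → run D
t=7: ready={B,C,D,F,G,H} → run D
t=8: ready={B,C,D,F,G,H} → run D
t=9: ready={B,C,F,G,H} → run F
t=10: ready={B,C,F,G,H} → run F
t=11: ready={B,C,F,G,H} → run F
t=12: ready={B,C,F,G,H} → run F
t=13: ready={B,C,F,G,H} → run F
t=14: ready={B,C,G,H} → run C
t=15: ready={B,C,G,H} → run C
t=16: ready={B,C,G,H} → run C
t=17: ready={B,C,G,H} → run C
t=18: ready={B,C,G,H} → run C
t=19: ready={B,C,G,H} → run C
t=20: ready={B,G,H} → run G
t=21: ready={B,G,H} → run G
t=22: ready={B,G,H} → run G
t=23: ready={B,G,H} → run G
t=24: ready={B,G,H} → run G
t=25: ready={B,G,H} → run G
t=26: ready={B,G,H} → run G
t=27: ready={B,G,H} → run G
t=28: ready={B,H} → run H
t=29: ready={B,H} → run H
t=30: ready={B,H} → run H
t=31: ready={B} → run B
t=32: ready={B} → run B
t=33: (idle)
t=34: (idle)
t=35: (idle)
t=36: (idle)
t=37: (idle)

completion order = A, D, F, C, G, H, B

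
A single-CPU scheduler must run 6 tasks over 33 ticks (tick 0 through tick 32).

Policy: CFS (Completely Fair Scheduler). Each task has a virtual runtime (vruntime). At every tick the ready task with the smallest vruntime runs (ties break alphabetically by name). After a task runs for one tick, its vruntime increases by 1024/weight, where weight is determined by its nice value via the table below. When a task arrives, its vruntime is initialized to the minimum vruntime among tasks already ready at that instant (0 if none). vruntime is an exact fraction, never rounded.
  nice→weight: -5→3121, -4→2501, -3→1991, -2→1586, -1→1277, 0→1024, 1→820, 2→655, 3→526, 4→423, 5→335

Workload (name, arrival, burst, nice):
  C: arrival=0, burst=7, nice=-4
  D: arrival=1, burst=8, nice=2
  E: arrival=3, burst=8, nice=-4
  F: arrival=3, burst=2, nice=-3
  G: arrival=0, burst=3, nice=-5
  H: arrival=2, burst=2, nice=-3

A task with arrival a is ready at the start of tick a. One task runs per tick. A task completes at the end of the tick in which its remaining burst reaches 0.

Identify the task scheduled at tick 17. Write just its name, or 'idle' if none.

t=0: vr[C=0 G=0] → run C
t=1: vr[C=1024/2501 D=0 G=0] → run D
t=2: vr[C=1024/2501 D=1024/655 G=0 H=0] → run G
t=3: vr[C=1024/2501 D=1024/655 E=0 F=0 G=1024/3121 H=0] → run E
t=4: vr[C=1024/2501 D=1024/655 E=1024/2501 F=0 G=1024/3121 H=0] → run F
t=5: vr[C=1024/2501 D=1024/655 E=1024/2501 F=1024/1991 G=1024/3121 H=0] → run H
t=6: vr[C=1024/2501 D=1024/655 E=1024/2501 F=1024/1991 G=1024/3121 H=1024/1991] → run G
t=7: vr[C=1024/2501 D=1024/655 E=1024/2501 F=1024/1991 G=2048/3121 H=1024/1991] → run C
t=8: vr[C=2048/2501 D=1024/655 E=1024/2501 F=1024/1991 G=2048/3121 H=1024/1991] → run E
t=9: vr[C=2048/2501 D=1024/655 E=2048/2501 F=1024/1991 G=2048/3121 H=1024/1991] → run F
t=10: vr[C=2048/2501 D=1024/655 E=2048/2501 G=2048/3121 H=1024/1991] → run H
t=11: vr[C=2048/2501 D=1024/655 E=2048/2501 G=2048/3121] → run G
t=12: vr[C=2048/2501 D=1024/655 E=2048/2501] → run C
t=13: vr[C=3072/2501 D=1024/655 E=2048/2501] → run E
t=14: vr[C=3072/2501 D=1024/655 E=3072/2501] → run C
t=15: vr[C=4096/2501 D=1024/655 E=3072/2501] → run E
t=16: vr[C=4096/2501 D=1024/655 E=4096/2501] → run D
t=17: vr[C=4096/2501 D=2048/655 E=4096/2501] → run C
t=18: vr[C=5120/2501 D=2048/655 E=4096/2501] → run E
t=19: vr[C=5120/2501 D=2048/655 E=5120/2501] → run C
t=20: vr[C=6144/2501 D=2048/655 E=5120/2501] → run E
t=21: vr[C=6144/2501 D=2048/655 E=6144/2501] → run C
t=22: vr[D=2048/655 E=6144/2501] → run E
t=23: vr[D=2048/655 E=7168/2501] → run E
t=24: vr[D=2048/655] → run D
t=25: vr[D=3072/655] → run D
t=26: vr[D=4096/655] → run D
t=27: vr[D=1024/131] → run D
t=28: vr[D=6144/655] → run D
t=29: vr[D=7168/655] → run D
t=30: (idle)
t=31: (idle)
t=32: (idle)

running at tick 17 = C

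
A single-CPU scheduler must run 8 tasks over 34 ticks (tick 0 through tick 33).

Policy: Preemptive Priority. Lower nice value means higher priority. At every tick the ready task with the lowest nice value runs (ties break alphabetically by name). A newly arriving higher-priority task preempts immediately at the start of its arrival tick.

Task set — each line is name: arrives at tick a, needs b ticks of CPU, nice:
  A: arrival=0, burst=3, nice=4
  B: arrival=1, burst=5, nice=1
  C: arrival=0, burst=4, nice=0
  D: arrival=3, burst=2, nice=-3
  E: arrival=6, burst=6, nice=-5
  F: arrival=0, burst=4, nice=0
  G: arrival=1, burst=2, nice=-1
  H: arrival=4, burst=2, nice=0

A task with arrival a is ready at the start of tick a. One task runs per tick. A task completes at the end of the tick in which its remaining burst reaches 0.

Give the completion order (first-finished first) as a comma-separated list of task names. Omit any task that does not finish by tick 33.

completion order = G, D, E, C, F, H, B, A

t=0: ready={A,C,F} → run C
t=1: ready={A,B,C,F,G} → run G
t=2: ready={A,B,C,F,G} → run G
t=3: ready={A,B,C,D,F} → run D
t=4: ready={A,B,C,D,F,H} → run D
t=5: ready={A,B,C,F,H} → run C
t=6: ready={A,B,C,E,F,H} → run E
t=7: ready={A,B,C,E,F,H} → run E
t=8: ready={A,B,C,E,F,H} → run E
t=9: ready={A,B,C,E,F,H} → run E
t=10: ready={A,B,C,E,F,H} → run E
t=11: ready={A,B,C,E,F,H} → run E
t=12: ready={A,B,C,F,H} → run C
t=13: ready={A,B,C,F,H} → run C
t=14: ready={A,B,F,H} → run F
t=15: ready={A,B,F,H} → run F
t=16: ready={A,B,F,H} → run F
t=17: ready={A,B,F,H} → run F
t=18: ready={A,B,H} → run H
t=19: ready={A,B,H} → run H
t=20: ready={A,B} → run B
t=21: ready={A,B} → run B
t=22: ready={A,B} → run B
t=23: ready={A,B} → run B
t=24: ready={A,B} → run B
t=25: ready={A} → run A
t=26: ready={A} → run A
t=27: ready={A} → run A
t=28: (idle)
t=29: (idle)
t=30: (idle)
t=31: (idle)
t=32: (idle)
t=33: (idle)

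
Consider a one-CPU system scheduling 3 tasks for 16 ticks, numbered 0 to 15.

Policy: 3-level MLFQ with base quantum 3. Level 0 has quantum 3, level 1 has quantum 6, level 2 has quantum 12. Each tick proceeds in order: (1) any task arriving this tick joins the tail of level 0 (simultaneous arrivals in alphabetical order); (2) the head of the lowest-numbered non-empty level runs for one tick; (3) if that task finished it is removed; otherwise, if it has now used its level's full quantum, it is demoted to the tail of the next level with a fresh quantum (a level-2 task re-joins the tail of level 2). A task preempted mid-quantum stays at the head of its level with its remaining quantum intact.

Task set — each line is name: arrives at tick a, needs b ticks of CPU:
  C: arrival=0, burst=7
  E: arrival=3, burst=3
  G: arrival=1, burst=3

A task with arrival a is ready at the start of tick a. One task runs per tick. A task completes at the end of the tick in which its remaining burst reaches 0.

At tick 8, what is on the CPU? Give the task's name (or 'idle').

running at tick 8 = E

t=0: L0/L1/L2 = C/-/- → run C
t=1: L0/L1/L2 = CG/-/- → run C
t=2: L0/L1/L2 = CG/-/- → run C
t=3: L0/L1/L2 = GE/C/- → run G
t=4: L0/L1/L2 = GE/C/- → run G
t=5: L0/L1/L2 = GE/C/- → run G
t=6: L0/L1/L2 = E/C/- → run E
t=7: L0/L1/L2 = E/C/- → run E
t=8: L0/L1/L2 = E/C/- → run E
t=9: L0/L1/L2 = -/C/- → run C
t=10: L0/L1/L2 = -/C/- → run C
t=11: L0/L1/L2 = -/C/- → run C
t=12: L0/L1/L2 = -/C/- → run C
t=13: (idle)
t=14: (idle)
t=15: (idle)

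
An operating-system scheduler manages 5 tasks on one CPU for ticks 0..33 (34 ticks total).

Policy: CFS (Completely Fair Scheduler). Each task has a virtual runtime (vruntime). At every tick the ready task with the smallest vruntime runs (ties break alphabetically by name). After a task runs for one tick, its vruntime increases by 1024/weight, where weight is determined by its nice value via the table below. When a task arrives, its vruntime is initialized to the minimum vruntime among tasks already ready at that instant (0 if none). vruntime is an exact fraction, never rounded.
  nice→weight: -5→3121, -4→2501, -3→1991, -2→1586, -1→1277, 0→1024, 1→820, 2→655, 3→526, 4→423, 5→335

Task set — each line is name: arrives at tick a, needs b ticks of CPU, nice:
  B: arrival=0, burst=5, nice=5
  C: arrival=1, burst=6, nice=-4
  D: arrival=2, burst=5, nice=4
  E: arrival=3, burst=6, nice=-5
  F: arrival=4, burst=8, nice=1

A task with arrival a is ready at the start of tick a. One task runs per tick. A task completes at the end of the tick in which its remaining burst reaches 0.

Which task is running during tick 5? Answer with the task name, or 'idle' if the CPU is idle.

running at tick 5 = F

t=0: vr[B=0] → run B
t=1: vr[B=1024/335 C=1024/335] → run B
t=2: vr[B=2048/335 C=1024/335 D=1024/335] → run C
t=3: vr[B=2048/335 C=2904064/837835 D=1024/335 E=1024/335] → run D
t=4: vr[B=2048/335 C=2904064/837835 D=776192/141705 E=1024/335 F=1024/335] → run E
t=5: vr[B=2048/335 C=2904064/837835 D=776192/141705 E=3538944/1045535 F=1024/335] → run F
t=6: vr[B=2048/335 C=2904064/837835 D=776192/141705 E=3538944/1045535 F=59136/13735] → run E
t=7: vr[B=2048/335 C=2904064/837835 D=776192/141705 E=3881984/1045535 F=59136/13735] → run C
t=8: vr[B=2048/335 C=3247104/837835 D=776192/141705 E=3881984/1045535 F=59136/13735] → run E
t=9: vr[B=2048/335 C=3247104/837835 D=776192/141705 E=4225024/1045535 F=59136/13735] → run C
t=10: vr[B=2048/335 C=3590144/837835 D=776192/141705 E=4225024/1045535 F=59136/13735] → run E
t=11: vr[B=2048/335 C=3590144/837835 D=776192/141705 E=4568064/1045535 F=59136/13735] → run C
t=12: vr[B=2048/335 C=3933184/837835 D=776192/141705 E=4568064/1045535 F=59136/13735] → run F
t=13: vr[B=2048/335 C=3933184/837835 D=776192/141705 E=4568064/1045535 F=76288/13735] → run E
t=14: vr[B=2048/335 C=3933184/837835 D=776192/141705 E=4911104/1045535 F=76288/13735] → run C
t=15: vr[B=2048/335 C=4276224/837835 D=776192/141705 E=4911104/1045535 F=76288/13735] → run E
t=16: vr[B=2048/335 C=4276224/837835 D=776192/141705 F=76288/13735] → run C
t=17: vr[B=2048/335 D=776192/141705 F=76288/13735] → run D
t=18: vr[B=2048/335 D=1119232/141705 F=76288/13735] → run F
t=19: vr[B=2048/335 D=1119232/141705 F=18688/2747] → run B
t=20: vr[B=3072/335 D=1119232/141705 F=18688/2747] → run F
t=21: vr[B=3072/335 D=1119232/141705 F=110592/13735] → run D
t=22: vr[B=3072/335 D=487424/47235 F=110592/13735] → run F
t=23: vr[B=3072/335 D=487424/47235 F=127744/13735] → run B
t=24: vr[B=4096/335 D=487424/47235 F=127744/13735] → run F
t=25: vr[B=4096/335 D=487424/47235 F=144896/13735] → run D
t=26: vr[B=4096/335 D=1805312/141705 F=144896/13735] → run F
t=27: vr[B=4096/335 D=1805312/141705 F=162048/13735] → run F
t=28: vr[B=4096/335 D=1805312/141705] → run B
t=29: vr[D=1805312/141705] → run D
t=30: (idle)
t=31: (idle)
t=32: (idle)
t=33: (idle)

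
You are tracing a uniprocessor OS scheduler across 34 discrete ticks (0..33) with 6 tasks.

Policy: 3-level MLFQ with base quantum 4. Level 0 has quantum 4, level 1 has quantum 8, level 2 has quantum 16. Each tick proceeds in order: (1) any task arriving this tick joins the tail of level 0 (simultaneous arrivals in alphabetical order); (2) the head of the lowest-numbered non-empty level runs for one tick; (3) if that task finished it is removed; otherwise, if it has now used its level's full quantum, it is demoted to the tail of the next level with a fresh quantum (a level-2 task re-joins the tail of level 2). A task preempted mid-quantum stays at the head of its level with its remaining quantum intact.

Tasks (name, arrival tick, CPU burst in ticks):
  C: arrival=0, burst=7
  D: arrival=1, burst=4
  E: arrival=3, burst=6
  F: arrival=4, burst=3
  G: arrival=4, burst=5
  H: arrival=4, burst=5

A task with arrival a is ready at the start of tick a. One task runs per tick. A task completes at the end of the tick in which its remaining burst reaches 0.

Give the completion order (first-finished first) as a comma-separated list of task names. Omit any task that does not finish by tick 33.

t=0: L0/L1/L2 = C/-/- → run C
t=1: L0/L1/L2 = CD/-/- → run C
t=2: L0/L1/L2 = CD/-/- → run C
t=3: L0/L1/L2 = CDE/-/- → run C
t=4: L0/L1/L2 = DEFGH/C/- → run D
t=5: L0/L1/L2 = DEFGH/C/- → run D
t=6: L0/L1/L2 = DEFGH/C/- → run D
t=7: L0/L1/L2 = DEFGH/C/- → run D
t=8: L0/L1/L2 = EFGH/C/- → run E
t=9: L0/L1/L2 = EFGH/C/- → run E
t=10: L0/L1/L2 = EFGH/C/- → run E
t=11: L0/L1/L2 = EFGH/C/- → run E
t=12: L0/L1/L2 = FGH/CE/- → run F
t=13: L0/L1/L2 = FGH/CE/- → run F
t=14: L0/L1/L2 = FGH/CE/- → run F
t=15: L0/L1/L2 = GH/CE/- → run G
t=16: L0/L1/L2 = GH/CE/- → run G
t=17: L0/L1/L2 = GH/CE/- → run G
t=18: L0/L1/L2 = GH/CE/- → run G
t=19: L0/L1/L2 = H/CEG/- → run H
t=20: L0/L1/L2 = H/CEG/- → run H
t=21: L0/L1/L2 = H/CEG/- → run H
t=22: L0/L1/L2 = H/CEG/- → run H
t=23: L0/L1/L2 = -/CEGH/- → run C
t=24: L0/L1/L2 = -/CEGH/- → run C
t=25: L0/L1/L2 = -/CEGH/- → run C
t=26: L0/L1/L2 = -/EGH/- → run E
t=27: L0/L1/L2 = -/EGH/- → run E
t=28: L0/L1/L2 = -/GH/- → run G
t=29: L0/L1/L2 = -/H/- → run H
t=30: (idle)
t=31: (idle)
t=32: (idle)
t=33: (idle)

completion order = D, F, C, E, G, H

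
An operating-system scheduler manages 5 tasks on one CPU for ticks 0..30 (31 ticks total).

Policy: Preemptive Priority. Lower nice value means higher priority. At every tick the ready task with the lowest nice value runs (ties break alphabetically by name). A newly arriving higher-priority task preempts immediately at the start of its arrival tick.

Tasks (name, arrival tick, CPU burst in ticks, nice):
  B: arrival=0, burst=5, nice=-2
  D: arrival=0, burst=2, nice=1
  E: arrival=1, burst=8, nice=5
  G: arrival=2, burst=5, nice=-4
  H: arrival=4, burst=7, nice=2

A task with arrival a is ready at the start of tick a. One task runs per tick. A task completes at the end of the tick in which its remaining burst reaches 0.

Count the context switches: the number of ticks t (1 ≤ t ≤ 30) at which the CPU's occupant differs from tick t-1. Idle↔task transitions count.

t=0: ready={B,D} → run B
t=1: ready={B,D,E} → run B
t=2: ready={B,D,E,G} → run G
t=3: ready={B,D,E,G} → run G
t=4: ready={B,D,E,G,H} → run G
t=5: ready={B,D,E,G,H} → run G
t=6: ready={B,D,E,G,H} → run G
t=7: ready={B,D,E,H} → run B
t=8: ready={B,D,E,H} → run B
t=9: ready={B,D,E,H} → run B
t=10: ready={D,E,H} → run D
t=11: ready={D,E,H} → run D
t=12: ready={E,H} → run H
t=13: ready={E,H} → run H
t=14: ready={E,H} → run H
t=15: ready={E,H} → run H
t=16: ready={E,H} → run H
t=17: ready={E,H} → run H
t=18: ready={E,H} → run H
t=19: ready={E} → run E
t=20: ready={E} → run E
t=21: ready={E} → run E
t=22: ready={E} → run E
t=23: ready={E} → run E
t=24: ready={E} → run E
t=25: ready={E} → run E
t=26: ready={E} → run E
t=27: (idle)
t=28: (idle)
t=29: (idle)
t=30: (idle)

context switches = 6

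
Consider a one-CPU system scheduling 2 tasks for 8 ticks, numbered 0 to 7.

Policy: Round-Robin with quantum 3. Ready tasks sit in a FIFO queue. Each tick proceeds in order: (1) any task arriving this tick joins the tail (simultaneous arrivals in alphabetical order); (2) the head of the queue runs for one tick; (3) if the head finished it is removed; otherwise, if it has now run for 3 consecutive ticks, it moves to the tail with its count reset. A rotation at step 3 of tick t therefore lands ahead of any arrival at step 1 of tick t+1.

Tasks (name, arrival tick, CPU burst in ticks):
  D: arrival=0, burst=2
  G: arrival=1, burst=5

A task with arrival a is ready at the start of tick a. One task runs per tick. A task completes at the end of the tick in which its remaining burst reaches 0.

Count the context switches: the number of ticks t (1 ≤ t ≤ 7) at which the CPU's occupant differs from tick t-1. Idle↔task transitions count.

t=0: queue=[D] q_used=0 → run D
t=1: queue=[D,G] q_used=1 → run D
t=2: queue=[G] q_used=0 → run G
t=3: queue=[G] q_used=1 → run G
t=4: queue=[G] q_used=2 → run G
t=5: queue=[G] q_used=0 → run G
t=6: queue=[G] q_used=1 → run G
t=7: (idle)

context switches = 2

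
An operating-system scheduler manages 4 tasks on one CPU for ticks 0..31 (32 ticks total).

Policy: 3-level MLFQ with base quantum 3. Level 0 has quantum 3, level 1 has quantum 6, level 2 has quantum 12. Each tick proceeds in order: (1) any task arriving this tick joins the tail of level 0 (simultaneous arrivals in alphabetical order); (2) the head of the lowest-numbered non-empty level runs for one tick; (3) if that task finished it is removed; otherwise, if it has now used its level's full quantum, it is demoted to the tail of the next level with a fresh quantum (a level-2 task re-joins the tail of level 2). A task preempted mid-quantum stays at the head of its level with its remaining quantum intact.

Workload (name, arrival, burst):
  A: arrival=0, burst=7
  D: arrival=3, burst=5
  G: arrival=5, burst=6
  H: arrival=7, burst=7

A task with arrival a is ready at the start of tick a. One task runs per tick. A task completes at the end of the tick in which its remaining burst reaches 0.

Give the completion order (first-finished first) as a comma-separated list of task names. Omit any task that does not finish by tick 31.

t=0: L0/L1/L2 = A/-/- → run A
t=1: L0/L1/L2 = A/-/- → run A
t=2: L0/L1/L2 = A/-/- → run A
t=3: L0/L1/L2 = D/A/- → run D
t=4: L0/L1/L2 = D/A/- → run D
t=5: L0/L1/L2 = DG/A/- → run D
t=6: L0/L1/L2 = G/AD/- → run G
t=7: L0/L1/L2 = GH/AD/- → run G
t=8: L0/L1/L2 = GH/AD/- → run G
t=9: L0/L1/L2 = H/ADG/- → run H
t=10: L0/L1/L2 = H/ADG/- → run H
t=11: L0/L1/L2 = H/ADG/- → run H
t=12: L0/L1/L2 = -/ADGH/- → run A
t=13: L0/L1/L2 = -/ADGH/- → run A
t=14: L0/L1/L2 = -/ADGH/- → run A
t=15: L0/L1/L2 = -/ADGH/- → run A
t=16: L0/L1/L2 = -/DGH/- → run D
t=17: L0/L1/L2 = -/DGH/- → run D
t=18: L0/L1/L2 = -/GH/- → run G
t=19: L0/L1/L2 = -/GH/- → run G
t=20: L0/L1/L2 = -/GH/- → run G
t=21: L0/L1/L2 = -/H/- → run H
t=22: L0/L1/L2 = -/H/- → run H
t=23: L0/L1/L2 = -/H/- → run H
t=24: L0/L1/L2 = -/H/- → run H
t=25: (idle)
t=26: (idle)
t=27: (idle)
t=28: (idle)
t=29: (idle)
t=30: (idle)
t=31: (idle)

completion order = A, D, G, H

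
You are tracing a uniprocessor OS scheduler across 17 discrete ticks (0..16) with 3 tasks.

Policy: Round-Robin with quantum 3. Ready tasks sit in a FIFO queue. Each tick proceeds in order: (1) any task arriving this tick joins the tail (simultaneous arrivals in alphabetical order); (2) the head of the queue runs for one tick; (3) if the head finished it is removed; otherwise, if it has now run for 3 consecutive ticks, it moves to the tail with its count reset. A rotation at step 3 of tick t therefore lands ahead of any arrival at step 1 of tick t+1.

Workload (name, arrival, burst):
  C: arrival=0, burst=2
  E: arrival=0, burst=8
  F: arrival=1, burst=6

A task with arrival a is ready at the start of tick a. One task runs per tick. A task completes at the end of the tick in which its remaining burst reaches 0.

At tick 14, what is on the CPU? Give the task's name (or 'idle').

running at tick 14 = E

t=0: queue=[C,E] q_used=0 → run C
t=1: queue=[C,E,F] q_used=1 → run C
t=2: queue=[E,F] q_used=0 → run E
t=3: queue=[E,F] q_used=1 → run E
t=4: queue=[E,F] q_used=2 → run E
t=5: queue=[F,E] q_used=0 → run F
t=6: queue=[F,E] q_used=1 → run F
t=7: queue=[F,E] q_used=2 → run F
t=8: queue=[E,F] q_used=0 → run E
t=9: queue=[E,F] q_used=1 → run E
t=10: queue=[E,F] q_used=2 → run E
t=11: queue=[F,E] q_used=0 → run F
t=12: queue=[F,E] q_used=1 → run F
t=13: queue=[F,E] q_used=2 → run F
t=14: queue=[E] q_used=0 → run E
t=15: queue=[E] q_used=1 → run E
t=16: (idle)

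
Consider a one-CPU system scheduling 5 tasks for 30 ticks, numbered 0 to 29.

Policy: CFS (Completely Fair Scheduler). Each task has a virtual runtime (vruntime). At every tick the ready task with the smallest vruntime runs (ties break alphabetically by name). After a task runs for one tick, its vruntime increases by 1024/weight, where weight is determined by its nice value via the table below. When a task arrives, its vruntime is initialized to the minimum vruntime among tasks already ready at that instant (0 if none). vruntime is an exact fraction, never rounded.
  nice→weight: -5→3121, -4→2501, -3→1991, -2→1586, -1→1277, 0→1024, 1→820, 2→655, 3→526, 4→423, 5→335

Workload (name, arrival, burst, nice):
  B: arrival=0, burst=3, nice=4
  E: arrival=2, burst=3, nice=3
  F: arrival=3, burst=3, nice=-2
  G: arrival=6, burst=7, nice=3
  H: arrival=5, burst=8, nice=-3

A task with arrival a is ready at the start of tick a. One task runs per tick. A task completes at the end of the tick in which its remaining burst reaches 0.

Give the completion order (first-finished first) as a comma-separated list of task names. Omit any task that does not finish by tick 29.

completion order = B, F, E, H, G

t=0: vr[B=0] → run B
t=1: vr[B=1024/423] → run B
t=2: vr[B=2048/423 E=2048/423] → run B
t=3: vr[E=2048/423 F=2048/423] → run E
t=4: vr[E=755200/111249 F=2048/423] → run F
t=5: vr[E=755200/111249 F=1840640/335439 H=1840640/335439] → run F
t=6: vr[E=755200/111249 F=2057216/335439 G=1840640/335439 H=1840640/335439] → run G
t=7: vr[E=755200/111249 F=2057216/335439 G=655833088/88220457 H=1840640/335439] → run H
t=8: vr[E=755200/111249 F=2057216/335439 G=655833088/88220457 H=4008203776/667859049] → run H
t=9: vr[E=755200/111249 F=2057216/335439 G=655833088/88220457 H=4351693312/667859049] → run F
t=10: vr[E=755200/111249 G=655833088/88220457 H=4351693312/667859049] → run H
t=11: vr[E=755200/111249 G=655833088/88220457 H=4695182848/667859049] → run E
t=12: vr[E=971776/111249 G=655833088/88220457 H=4695182848/667859049] → run H
t=13: vr[E=971776/111249 G=655833088/88220457 H=5038672384/667859049] → run G
t=14: vr[E=971776/111249 G=827577856/88220457 H=5038672384/667859049] → run H
t=15: vr[E=971776/111249 G=827577856/88220457 H=5382161920/667859049] → run H
t=16: vr[E=971776/111249 G=827577856/88220457 H=5725651456/667859049] → run H
t=17: vr[E=971776/111249 G=827577856/88220457 H=6069140992/667859049] → run E
t=18: vr[G=827577856/88220457 H=6069140992/667859049] → run H
t=19: vr[G=827577856/88220457] → run G
t=20: vr[G=999322624/88220457] → run G
t=21: vr[G=1171067392/88220457] → run G
t=22: vr[G=1342812160/88220457] → run G
t=23: vr[G=1514556928/88220457] → run G
t=24: (idle)
t=25: (idle)
t=26: (idle)
t=27: (idle)
t=28: (idle)
t=29: (idle)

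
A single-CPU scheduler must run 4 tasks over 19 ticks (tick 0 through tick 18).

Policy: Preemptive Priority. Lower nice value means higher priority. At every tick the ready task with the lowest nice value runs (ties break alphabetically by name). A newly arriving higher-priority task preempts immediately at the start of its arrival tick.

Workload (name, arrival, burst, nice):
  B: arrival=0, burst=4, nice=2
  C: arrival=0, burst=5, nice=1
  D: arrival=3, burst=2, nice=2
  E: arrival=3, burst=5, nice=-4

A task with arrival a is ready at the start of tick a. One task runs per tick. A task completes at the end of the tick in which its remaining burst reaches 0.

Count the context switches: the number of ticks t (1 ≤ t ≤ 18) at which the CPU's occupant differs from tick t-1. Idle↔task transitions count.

t=0: ready={B,C} → run C
t=1: ready={B,C} → run C
t=2: ready={B,C} → run C
t=3: ready={B,C,D,E} → run E
t=4: ready={B,C,D,E} → run E
t=5: ready={B,C,D,E} → run E
t=6: ready={B,C,D,E} → run E
t=7: ready={B,C,D,E} → run E
t=8: ready={B,C,D} → run C
t=9: ready={B,C,D} → run C
t=10: ready={B,D} → run B
t=11: ready={B,D} → run B
t=12: ready={B,D} → run B
t=13: ready={B,D} → run B
t=14: ready={D} → run D
t=15: ready={D} → run D
t=16: (idle)
t=17: (idle)
t=18: (idle)

context switches = 5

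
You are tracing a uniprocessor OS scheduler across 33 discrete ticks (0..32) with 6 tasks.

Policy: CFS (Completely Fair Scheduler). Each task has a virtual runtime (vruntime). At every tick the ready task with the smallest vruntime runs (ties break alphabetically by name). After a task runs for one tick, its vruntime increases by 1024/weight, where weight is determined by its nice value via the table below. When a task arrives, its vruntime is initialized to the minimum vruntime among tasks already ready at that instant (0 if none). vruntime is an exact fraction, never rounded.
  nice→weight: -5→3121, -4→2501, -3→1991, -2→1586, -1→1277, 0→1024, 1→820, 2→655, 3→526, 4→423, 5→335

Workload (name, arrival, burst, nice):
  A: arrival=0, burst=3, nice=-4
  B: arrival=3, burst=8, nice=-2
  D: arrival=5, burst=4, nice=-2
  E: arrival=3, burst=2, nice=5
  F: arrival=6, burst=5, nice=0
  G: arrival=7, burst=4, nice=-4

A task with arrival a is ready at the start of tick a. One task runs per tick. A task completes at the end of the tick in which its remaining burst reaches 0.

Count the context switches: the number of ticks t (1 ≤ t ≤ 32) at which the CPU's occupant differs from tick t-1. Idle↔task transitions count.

t=0: vr[A=0] → run A
t=1: vr[A=1024/2501] → run A
t=2: vr[A=2048/2501] → run A
t=3: vr[B=0 E=0] → run B
t=4: vr[B=512/793 E=0] → run E
t=5: vr[B=512/793 D=512/793 E=1024/335] → run B
t=6: vr[B=1024/793 D=512/793 E=1024/335 F=512/793] → run D
t=7: vr[B=1024/793 D=1024/793 E=1024/335 F=512/793 G=512/793] → run F
t=8: vr[B=1024/793 D=1024/793 E=1024/335 F=1305/793 G=512/793] → run G
t=9: vr[B=1024/793 D=1024/793 E=1024/335 F=1305/793 G=34304/32513] → run G
t=10: vr[B=1024/793 D=1024/793 E=1024/335 F=1305/793 G=47616/32513] → run B
t=11: vr[B=1536/793 D=1024/793 E=1024/335 F=1305/793 G=47616/32513] → run D
t=12: vr[B=1536/793 D=1536/793 E=1024/335 F=1305/793 G=47616/32513] → run G
t=13: vr[B=1536/793 D=1536/793 E=1024/335 F=1305/793 G=60928/32513] → run F
t=14: vr[B=1536/793 D=1536/793 E=1024/335 F=2098/793 G=60928/32513] → run G
t=15: vr[B=1536/793 D=1536/793 E=1024/335 F=2098/793] → run B
t=16: vr[B=2048/793 D=1536/793 E=1024/335 F=2098/793] → run D
t=17: vr[B=2048/793 D=2048/793 E=1024/335 F=2098/793] → run B
t=18: vr[B=2560/793 D=2048/793 E=1024/335 F=2098/793] → run D
t=19: vr[B=2560/793 E=1024/335 F=2098/793] → run F
t=20: vr[B=2560/793 E=1024/335 F=2891/793] → run E
t=21: vr[B=2560/793 F=2891/793] → run B
t=22: vr[B=3072/793 F=2891/793] → run F
t=23: vr[B=3072/793 F=3684/793] → run B
t=24: vr[B=3584/793 F=3684/793] → run B
t=25: vr[F=3684/793] → run F
t=26: (idle)
t=27: (idle)
t=28: (idle)
t=29: (idle)
t=30: (idle)
t=31: (idle)
t=32: (idle)

context switches = 22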